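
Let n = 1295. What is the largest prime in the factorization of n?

37

1295 = 5 · 259
259 = 7 · 37
37 is prime.
So 1295 = 5 · 7 · 37; the largest prime factor is 37.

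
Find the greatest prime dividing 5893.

5893 = 71 · 83
83 is prime.
So 5893 = 71 · 83; the largest prime factor is 83.

83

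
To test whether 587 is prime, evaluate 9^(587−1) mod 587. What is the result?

1

9^1 ≡ 9 (mod 587)
9^2 ≡ 9^2 = 81 ≡ 81 (mod 587)
9^4 ≡ 81^2 = 6561 ≡ 104 (mod 587)
9^8 ≡ 104^2 = 10816 ≡ 250 (mod 587)
9^16 ≡ 250^2 = 62500 ≡ 278 (mod 587)
9^32 ≡ 278^2 = 77284 ≡ 387 (mod 587)
9^64 ≡ 387^2 = 149769 ≡ 84 (mod 587)
9^128 ≡ 84^2 = 7056 ≡ 12 (mod 587)
9^256 ≡ 12^2 = 144 ≡ 144 (mod 587)
9^512 ≡ 144^2 = 20736 ≡ 191 (mod 587)
586 = 512 + 64 + 8 + 2 in binary powers of 2.
So 9^586 ≡ 191 · 84 · 250 · 81 ≡ 1 (mod 587).
Since the result is 1, base 9 gives no evidence that 587 is composite.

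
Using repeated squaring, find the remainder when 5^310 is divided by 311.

1

5^1 ≡ 5 (mod 311)
5^2 ≡ 5^2 = 25 ≡ 25 (mod 311)
5^4 ≡ 25^2 = 625 ≡ 3 (mod 311)
5^8 ≡ 3^2 = 9 ≡ 9 (mod 311)
5^16 ≡ 9^2 = 81 ≡ 81 (mod 311)
5^32 ≡ 81^2 = 6561 ≡ 30 (mod 311)
5^64 ≡ 30^2 = 900 ≡ 278 (mod 311)
5^128 ≡ 278^2 = 77284 ≡ 156 (mod 311)
5^256 ≡ 156^2 = 24336 ≡ 78 (mod 311)
310 = 256 + 32 + 16 + 4 + 2 in binary powers of 2.
So 5^310 ≡ 78 · 30 · 81 · 3 · 25 ≡ 1 (mod 311).
Since the result is 1, base 5 gives no evidence that 311 is composite.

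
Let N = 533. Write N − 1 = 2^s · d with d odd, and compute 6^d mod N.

188

533 − 1 = 532 = 2^2 · 133, so d = 133.
6^1 ≡ 6 (mod 533)
6^2 ≡ 6^2 = 36 ≡ 36 (mod 533)
6^4 ≡ 36^2 = 1296 ≡ 230 (mod 533)
6^8 ≡ 230^2 = 52900 ≡ 133 (mod 533)
6^16 ≡ 133^2 = 17689 ≡ 100 (mod 533)
6^32 ≡ 100^2 = 10000 ≡ 406 (mod 533)
6^64 ≡ 406^2 = 164836 ≡ 139 (mod 533)
6^128 ≡ 139^2 = 19321 ≡ 133 (mod 533)
133 = 128 + 4 + 1 in binary powers of 2.
So 6^133 ≡ 133 · 230 · 6 ≡ 188 (mod 533).
Squaring chain: 188 → 166; never reaches −1, so base 6 is a Miller–Rabin witness that 533 is composite.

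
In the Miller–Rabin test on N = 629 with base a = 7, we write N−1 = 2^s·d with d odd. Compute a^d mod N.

629 − 1 = 628 = 2^2 · 157, so d = 157.
7^1 ≡ 7 (mod 629)
7^2 ≡ 7^2 = 49 ≡ 49 (mod 629)
7^4 ≡ 49^2 = 2401 ≡ 514 (mod 629)
7^8 ≡ 514^2 = 264196 ≡ 16 (mod 629)
7^16 ≡ 16^2 = 256 ≡ 256 (mod 629)
7^32 ≡ 256^2 = 65536 ≡ 120 (mod 629)
7^64 ≡ 120^2 = 14400 ≡ 562 (mod 629)
7^128 ≡ 562^2 = 315844 ≡ 86 (mod 629)
157 = 128 + 16 + 8 + 4 + 1 in binary powers of 2.
So 7^157 ≡ 86 · 256 · 16 · 514 · 7 ≡ 329 (mod 629).
Squaring chain: 329 → 53; never reaches −1, so base 7 is a Miller–Rabin witness that 629 is composite.

329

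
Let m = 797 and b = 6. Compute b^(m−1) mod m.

1

6^1 ≡ 6 (mod 797)
6^2 ≡ 6^2 = 36 ≡ 36 (mod 797)
6^4 ≡ 36^2 = 1296 ≡ 499 (mod 797)
6^8 ≡ 499^2 = 249001 ≡ 337 (mod 797)
6^16 ≡ 337^2 = 113569 ≡ 395 (mod 797)
6^32 ≡ 395^2 = 156025 ≡ 610 (mod 797)
6^64 ≡ 610^2 = 372100 ≡ 698 (mod 797)
6^128 ≡ 698^2 = 487204 ≡ 237 (mod 797)
6^256 ≡ 237^2 = 56169 ≡ 379 (mod 797)
6^512 ≡ 379^2 = 143641 ≡ 181 (mod 797)
796 = 512 + 256 + 16 + 8 + 4 in binary powers of 2.
So 6^796 ≡ 181 · 379 · 395 · 337 · 499 ≡ 1 (mod 797).
Since the result is 1, base 6 gives no evidence that 797 is composite.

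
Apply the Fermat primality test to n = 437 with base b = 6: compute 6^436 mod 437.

118

6^1 ≡ 6 (mod 437)
6^2 ≡ 6^2 = 36 ≡ 36 (mod 437)
6^4 ≡ 36^2 = 1296 ≡ 422 (mod 437)
6^8 ≡ 422^2 = 178084 ≡ 225 (mod 437)
6^16 ≡ 225^2 = 50625 ≡ 370 (mod 437)
6^32 ≡ 370^2 = 136900 ≡ 119 (mod 437)
6^64 ≡ 119^2 = 14161 ≡ 177 (mod 437)
6^128 ≡ 177^2 = 31329 ≡ 302 (mod 437)
6^256 ≡ 302^2 = 91204 ≡ 308 (mod 437)
436 = 256 + 128 + 32 + 16 + 4 in binary powers of 2.
So 6^436 ≡ 308 · 302 · 119 · 370 · 422 ≡ 118 (mod 437).
Since 118 ≠ 1, base 6 is a Fermat witness: 437 is composite.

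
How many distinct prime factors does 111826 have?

111826 = 2 · 55913
55913 = 11 · 5083
5083 = 13 · 391
391 = 17 · 23
111826 = 2 · 11 · 13 · 17 · 23, which has 5 distinct prime factors.

5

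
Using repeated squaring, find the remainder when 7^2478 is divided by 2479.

528

7^1 ≡ 7 (mod 2479)
7^2 ≡ 7^2 = 49 ≡ 49 (mod 2479)
7^4 ≡ 49^2 = 2401 ≡ 2401 (mod 2479)
7^8 ≡ 2401^2 = 5764801 ≡ 1126 (mod 2479)
7^16 ≡ 1126^2 = 1267876 ≡ 1107 (mod 2479)
7^32 ≡ 1107^2 = 1225449 ≡ 823 (mod 2479)
7^64 ≡ 823^2 = 677329 ≡ 562 (mod 2479)
7^128 ≡ 562^2 = 315844 ≡ 1011 (mod 2479)
7^256 ≡ 1011^2 = 1022121 ≡ 773 (mod 2479)
7^512 ≡ 773^2 = 597529 ≡ 90 (mod 2479)
7^1024 ≡ 90^2 = 8100 ≡ 663 (mod 2479)
7^2048 ≡ 663^2 = 439569 ≡ 786 (mod 2479)
2478 = 2048 + 256 + 128 + 32 + 8 + 4 + 2 in binary powers of 2.
So 7^2478 ≡ 786 · 773 · 1011 · 823 · 1126 · 2401 · 49 ≡ 528 (mod 2479).
Since 528 ≠ 1, base 7 is a Fermat witness: 2479 is composite.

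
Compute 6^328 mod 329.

267

6^1 ≡ 6 (mod 329)
6^2 ≡ 6^2 = 36 ≡ 36 (mod 329)
6^4 ≡ 36^2 = 1296 ≡ 309 (mod 329)
6^8 ≡ 309^2 = 95481 ≡ 71 (mod 329)
6^16 ≡ 71^2 = 5041 ≡ 106 (mod 329)
6^32 ≡ 106^2 = 11236 ≡ 50 (mod 329)
6^64 ≡ 50^2 = 2500 ≡ 197 (mod 329)
6^128 ≡ 197^2 = 38809 ≡ 316 (mod 329)
6^256 ≡ 316^2 = 99856 ≡ 169 (mod 329)
328 = 256 + 64 + 8 in binary powers of 2.
So 6^328 ≡ 169 · 197 · 71 ≡ 267 (mod 329).
Since 267 ≠ 1, base 6 is a Fermat witness: 329 is composite.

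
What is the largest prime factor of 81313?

61

81313 = 31 · 2623
2623 = 43 · 61
61 is prime.
So 81313 = 31 · 43 · 61; the largest prime factor is 61.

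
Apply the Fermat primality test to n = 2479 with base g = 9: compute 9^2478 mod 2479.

9^1 ≡ 9 (mod 2479)
9^2 ≡ 9^2 = 81 ≡ 81 (mod 2479)
9^4 ≡ 81^2 = 6561 ≡ 1603 (mod 2479)
9^8 ≡ 1603^2 = 2569609 ≡ 1365 (mod 2479)
9^16 ≡ 1365^2 = 1863225 ≡ 1496 (mod 2479)
9^32 ≡ 1496^2 = 2238016 ≡ 1958 (mod 2479)
9^64 ≡ 1958^2 = 3833764 ≡ 1230 (mod 2479)
9^128 ≡ 1230^2 = 1512900 ≡ 710 (mod 2479)
9^256 ≡ 710^2 = 504100 ≡ 863 (mod 2479)
9^512 ≡ 863^2 = 744769 ≡ 1069 (mod 2479)
9^1024 ≡ 1069^2 = 1142761 ≡ 2421 (mod 2479)
9^2048 ≡ 2421^2 = 5861241 ≡ 885 (mod 2479)
2478 = 2048 + 256 + 128 + 32 + 8 + 4 + 2 in binary powers of 2.
So 9^2478 ≡ 885 · 863 · 710 · 1958 · 1365 · 1603 · 81 ≡ 729 (mod 2479).
Since 729 ≠ 1, base 9 is a Fermat witness: 2479 is composite.

729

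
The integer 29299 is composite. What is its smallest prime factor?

29299 is odd.
Digit sum 31, not divisible by 3.
Ends in 9: not divisible by 5.
7: 29299 = 7·4185 + 4
11: 29299 = 11·2663 + 6
13: 29299 = 13·2253 + 10
17: 29299 = 17·1723 + 8
19: 29299 = 19·1542 + 1
23: 29299 = 23·1273 + 20
29: 29299 = 29·1010 + 9
31: 29299 = 31·945 + 4
37: 29299 = 37·791 + 32
41: 29299 = 41·714 + 25
43: 29299 = 43·681 + 16
47: 29299 = 47·623 + 18
53: 29299 = 53·552 + 43
59: 29299 = 59·496 + 35
61: 29299 = 61·480 + 19
67: 29299 = 67·437 + 20
71: 29299 = 71·412 + 47
73: 29299 = 73·401 + 26
79: 29299 = 79·370 + 69
83: 29299 = 83·353

83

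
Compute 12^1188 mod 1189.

146

12^1 ≡ 12 (mod 1189)
12^2 ≡ 12^2 = 144 ≡ 144 (mod 1189)
12^4 ≡ 144^2 = 20736 ≡ 523 (mod 1189)
12^8 ≡ 523^2 = 273529 ≡ 59 (mod 1189)
12^16 ≡ 59^2 = 3481 ≡ 1103 (mod 1189)
12^32 ≡ 1103^2 = 1216609 ≡ 262 (mod 1189)
12^64 ≡ 262^2 = 68644 ≡ 871 (mod 1189)
12^128 ≡ 871^2 = 758641 ≡ 59 (mod 1189)
12^256 ≡ 59^2 = 3481 ≡ 1103 (mod 1189)
12^512 ≡ 1103^2 = 1216609 ≡ 262 (mod 1189)
12^1024 ≡ 262^2 = 68644 ≡ 871 (mod 1189)
1188 = 1024 + 128 + 32 + 4 in binary powers of 2.
So 12^1188 ≡ 871 · 59 · 262 · 523 ≡ 146 (mod 1189).
Since 146 ≠ 1, base 12 is a Fermat witness: 1189 is composite.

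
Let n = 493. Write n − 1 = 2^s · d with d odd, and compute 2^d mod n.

76

493 − 1 = 492 = 2^2 · 123, so d = 123.
2^1 ≡ 2 (mod 493)
2^2 ≡ 2^2 = 4 ≡ 4 (mod 493)
2^4 ≡ 4^2 = 16 ≡ 16 (mod 493)
2^8 ≡ 16^2 = 256 ≡ 256 (mod 493)
2^16 ≡ 256^2 = 65536 ≡ 460 (mod 493)
2^32 ≡ 460^2 = 211600 ≡ 103 (mod 493)
2^64 ≡ 103^2 = 10609 ≡ 256 (mod 493)
123 = 64 + 32 + 16 + 8 + 2 + 1 in binary powers of 2.
So 2^123 ≡ 256 · 103 · 460 · 256 · 4 · 2 ≡ 76 (mod 493).
Squaring chain: 76 → 353; never reaches −1, so base 2 is a Miller–Rabin witness that 493 is composite.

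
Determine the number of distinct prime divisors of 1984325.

1984325 = 5^2 · 79373
79373 = 7 · 11339
11339 = 17 · 667
667 = 23 · 29
1984325 = 5^2 · 7 · 17 · 23 · 29, which has 5 distinct prime factors.

5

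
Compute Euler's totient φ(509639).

465696

Factor: 509639 = 13 · 197 · 199.
φ(509639) = (13−1) · (197−1) · (199−1) = 12 · 196 · 198 = 465696.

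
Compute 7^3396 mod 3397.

7^1 ≡ 7 (mod 3397)
7^2 ≡ 7^2 = 49 ≡ 49 (mod 3397)
7^4 ≡ 49^2 = 2401 ≡ 2401 (mod 3397)
7^8 ≡ 2401^2 = 5764801 ≡ 92 (mod 3397)
7^16 ≡ 92^2 = 8464 ≡ 1670 (mod 3397)
7^32 ≡ 1670^2 = 2788900 ≡ 3360 (mod 3397)
7^64 ≡ 3360^2 = 11289600 ≡ 1369 (mod 3397)
7^128 ≡ 1369^2 = 1874161 ≡ 2414 (mod 3397)
7^256 ≡ 2414^2 = 5827396 ≡ 1541 (mod 3397)
7^512 ≡ 1541^2 = 2374681 ≡ 178 (mod 3397)
7^1024 ≡ 178^2 = 31684 ≡ 1111 (mod 3397)
7^2048 ≡ 1111^2 = 1234321 ≡ 1210 (mod 3397)
3396 = 2048 + 1024 + 256 + 64 + 4 in binary powers of 2.
So 7^3396 ≡ 1210 · 1111 · 1541 · 1369 · 2401 ≡ 3054 (mod 3397).
Since 3054 ≠ 1, base 7 is a Fermat witness: 3397 is composite.

3054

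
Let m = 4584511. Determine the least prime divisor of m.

4584511 is odd.
Digit sum 28, not divisible by 3.
Ends in 1: not divisible by 5.
7: 4584511 = 7·654930 + 1
11: 4584511 = 11·416773 + 8
13: 4584511 = 13·352654 + 9
17: 4584511 = 17·269677 + 2
19: 4584511 = 19·241290 + 1
23: 4584511 = 23·199326 + 13
29: 4584511 = 29·158086 + 17
31: 4584511 = 31·147887 + 14
37: 4584511 = 37·123905 + 26
41: 4584511 = 41·111817 + 14
43: 4584511 = 43·106616 + 23
47: 4584511 = 47·97542 + 37
53: 4584511 = 53·86500 + 11
59: 4584511 = 59·77703 + 34
61: 4584511 = 61·75155 + 56
67: 4584511 = 67·68425 + 36
71: 4584511 = 71·64570 + 41
73: 4584511 = 73·62801 + 38
79: 4584511 = 79·58031 + 62
83: 4584511 = 83·55235 + 6
89: 4584511 = 89·51511 + 32
97: 4584511 = 97·47263

97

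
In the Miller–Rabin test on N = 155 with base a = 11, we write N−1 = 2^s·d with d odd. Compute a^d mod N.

155 − 1 = 154 = 2^1 · 77, so d = 77.
11^1 ≡ 11 (mod 155)
11^2 ≡ 11^2 = 121 ≡ 121 (mod 155)
11^4 ≡ 121^2 = 14641 ≡ 71 (mod 155)
11^8 ≡ 71^2 = 5041 ≡ 81 (mod 155)
11^16 ≡ 81^2 = 6561 ≡ 51 (mod 155)
11^32 ≡ 51^2 = 2601 ≡ 121 (mod 155)
11^64 ≡ 121^2 = 14641 ≡ 71 (mod 155)
77 = 64 + 8 + 4 + 1 in binary powers of 2.
So 11^77 ≡ 71 · 81 · 71 · 11 ≡ 96 (mod 155).
Squaring chain: 96; never reaches −1, so base 11 is a Miller–Rabin witness that 155 is composite.

96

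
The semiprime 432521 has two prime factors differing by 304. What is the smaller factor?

523

Since p = q + 304, we have 432521 = q(q + 304), so q² + 304q − 432521 = 0.
Discriminant: 304² + 4·432521 = 92416 + 1730084 = 1822500; √1822500 = 1350.
q = (−304 + 1350)/2 = 523, and p = q + 304 = 827.
Check: 523 · 827 = 432521.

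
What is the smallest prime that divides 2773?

2773 is odd.
Digit sum 19, not divisible by 3.
Ends in 3: not divisible by 5.
7: 2773 = 7·396 + 1
11: 2773 = 11·252 + 1
13: 2773 = 13·213 + 4
17: 2773 = 17·163 + 2
19: 2773 = 19·145 + 18
23: 2773 = 23·120 + 13
29: 2773 = 29·95 + 18
31: 2773 = 31·89 + 14
37: 2773 = 37·74 + 35
41: 2773 = 41·67 + 26
43: 2773 = 43·64 + 21
47: 2773 = 47·59

47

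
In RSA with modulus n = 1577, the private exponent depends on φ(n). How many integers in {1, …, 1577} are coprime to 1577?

1476

Factor: 1577 = 19 · 83.
φ(1577) = (19−1) · (83−1) = 18 · 82 = 1476.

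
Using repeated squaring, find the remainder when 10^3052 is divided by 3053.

10^1 ≡ 10 (mod 3053)
10^2 ≡ 10^2 = 100 ≡ 100 (mod 3053)
10^4 ≡ 100^2 = 10000 ≡ 841 (mod 3053)
10^8 ≡ 841^2 = 707281 ≡ 2038 (mod 3053)
10^16 ≡ 2038^2 = 4153444 ≡ 1364 (mod 3053)
10^32 ≡ 1364^2 = 1860496 ≡ 1219 (mod 3053)
10^64 ≡ 1219^2 = 1485961 ≡ 2203 (mod 3053)
10^128 ≡ 2203^2 = 4853209 ≡ 1992 (mod 3053)
10^256 ≡ 1992^2 = 3968064 ≡ 2217 (mod 3053)
10^512 ≡ 2217^2 = 4915089 ≡ 2812 (mod 3053)
10^1024 ≡ 2812^2 = 7907344 ≡ 74 (mod 3053)
10^2048 ≡ 74^2 = 5476 ≡ 2423 (mod 3053)
3052 = 2048 + 512 + 256 + 128 + 64 + 32 + 8 + 4 in binary powers of 2.
So 10^3052 ≡ 2423 · 2812 · 2217 · 1992 · 2203 · 1219 · 2038 · 841 ≡ 1425 (mod 3053).
Since 1425 ≠ 1, base 10 is a Fermat witness: 3053 is composite.

1425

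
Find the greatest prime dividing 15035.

97

15035 = 5 · 3007
3007 = 31 · 97
97 is prime.
So 15035 = 5 · 31 · 97; the largest prime factor is 97.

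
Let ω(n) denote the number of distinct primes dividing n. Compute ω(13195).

13195 = 5 · 2639
2639 = 7 · 377
377 = 13 · 29
13195 = 5 · 7 · 13 · 29, which has 4 distinct prime factors.

4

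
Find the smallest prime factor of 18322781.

18322781 is odd.
Digit sum 32, not divisible by 3.
Ends in 1: not divisible by 5.
7: 18322781 = 7·2617540 + 1
11: 18322781 = 11·1665707 + 4
13: 18322781 = 13·1409444 + 9
17: 18322781 = 17·1077810 + 11
19: 18322781 = 19·964356 + 17
23: 18322781 = 23·796642 + 15
29: 18322781 = 29·631820 + 1
31: 18322781 = 31·591057 + 14
37: 18322781 = 37·495210 + 11
41: 18322781 = 41·446897 + 4
43: 18322781 = 43·426111 + 8
47: 18322781 = 47·389846 + 19
53: 18322781 = 53·345712 + 45
59: 18322781 = 59·310555 + 36
61: 18322781 = 61·300373 + 28
67: 18322781 = 67·273474 + 23
71: 18322781 = 71·258067 + 24
73: 18322781 = 73·250997

73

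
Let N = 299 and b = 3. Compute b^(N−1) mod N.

3

3^1 ≡ 3 (mod 299)
3^2 ≡ 3^2 = 9 ≡ 9 (mod 299)
3^4 ≡ 9^2 = 81 ≡ 81 (mod 299)
3^8 ≡ 81^2 = 6561 ≡ 282 (mod 299)
3^16 ≡ 282^2 = 79524 ≡ 289 (mod 299)
3^32 ≡ 289^2 = 83521 ≡ 100 (mod 299)
3^64 ≡ 100^2 = 10000 ≡ 133 (mod 299)
3^128 ≡ 133^2 = 17689 ≡ 48 (mod 299)
3^256 ≡ 48^2 = 2304 ≡ 211 (mod 299)
298 = 256 + 32 + 8 + 2 in binary powers of 2.
So 3^298 ≡ 211 · 100 · 282 · 9 ≡ 3 (mod 299).
Since 3 ≠ 1, base 3 is a Fermat witness: 299 is composite.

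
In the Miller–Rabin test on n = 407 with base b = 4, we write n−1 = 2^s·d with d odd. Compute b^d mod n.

407 − 1 = 406 = 2^1 · 203, so d = 203.
4^1 ≡ 4 (mod 407)
4^2 ≡ 4^2 = 16 ≡ 16 (mod 407)
4^4 ≡ 16^2 = 256 ≡ 256 (mod 407)
4^8 ≡ 256^2 = 65536 ≡ 9 (mod 407)
4^16 ≡ 9^2 = 81 ≡ 81 (mod 407)
4^32 ≡ 81^2 = 6561 ≡ 49 (mod 407)
4^64 ≡ 49^2 = 2401 ≡ 366 (mod 407)
4^128 ≡ 366^2 = 133956 ≡ 53 (mod 407)
203 = 128 + 64 + 8 + 2 + 1 in binary powers of 2.
So 4^203 ≡ 53 · 366 · 9 · 16 · 4 ≡ 284 (mod 407).
Squaring chain: 284; never reaches −1, so base 4 is a Miller–Rabin witness that 407 is composite.

284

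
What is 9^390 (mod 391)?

9^1 ≡ 9 (mod 391)
9^2 ≡ 9^2 = 81 ≡ 81 (mod 391)
9^4 ≡ 81^2 = 6561 ≡ 305 (mod 391)
9^8 ≡ 305^2 = 93025 ≡ 358 (mod 391)
9^16 ≡ 358^2 = 128164 ≡ 307 (mod 391)
9^32 ≡ 307^2 = 94249 ≡ 18 (mod 391)
9^64 ≡ 18^2 = 324 ≡ 324 (mod 391)
9^128 ≡ 324^2 = 104976 ≡ 188 (mod 391)
9^256 ≡ 188^2 = 35344 ≡ 154 (mod 391)
390 = 256 + 128 + 4 + 2 in binary powers of 2.
So 9^390 ≡ 154 · 188 · 305 · 81 ≡ 123 (mod 391).
Since 123 ≠ 1, base 9 is a Fermat witness: 391 is composite.

123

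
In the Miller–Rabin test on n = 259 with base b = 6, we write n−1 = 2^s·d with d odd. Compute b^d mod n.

259 − 1 = 258 = 2^1 · 129, so d = 129.
6^1 ≡ 6 (mod 259)
6^2 ≡ 6^2 = 36 ≡ 36 (mod 259)
6^4 ≡ 36^2 = 1296 ≡ 1 (mod 259)
6^8 ≡ 1^2 = 1 ≡ 1 (mod 259)
6^16 ≡ 1^2 = 1 ≡ 1 (mod 259)
6^32 ≡ 1^2 = 1 ≡ 1 (mod 259)
6^64 ≡ 1^2 = 1 ≡ 1 (mod 259)
6^128 ≡ 1^2 = 1 ≡ 1 (mod 259)
129 = 128 + 1 in binary powers of 2.
So 6^129 ≡ 1 · 6 ≡ 6 (mod 259).
Squaring chain: 6; never reaches −1, so base 6 is a Miller–Rabin witness that 259 is composite.

6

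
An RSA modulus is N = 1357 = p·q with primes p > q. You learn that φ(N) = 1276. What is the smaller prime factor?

φ(n) = (p−1)(q−1) = n − (p+q) + 1, so p + q = 1357 − 1276 + 1 = 82.
p and q are the roots of t² − 82t + 1357 = 0.
Discriminant: 82² − 4·1357 = 6724 − 5428 = 1296; √1296 = 36.
q = (82 − 36)/2 = 23, p = (82 + 36)/2 = 59.
Check: 23 · 59 = 1357.

23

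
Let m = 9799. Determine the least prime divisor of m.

41

9799 is odd.
Digit sum 34, not divisible by 3.
Ends in 9: not divisible by 5.
7: 9799 = 7·1399 + 6
11: 9799 = 11·890 + 9
13: 9799 = 13·753 + 10
17: 9799 = 17·576 + 7
19: 9799 = 19·515 + 14
23: 9799 = 23·426 + 1
29: 9799 = 29·337 + 26
31: 9799 = 31·316 + 3
37: 9799 = 37·264 + 31
41: 9799 = 41·239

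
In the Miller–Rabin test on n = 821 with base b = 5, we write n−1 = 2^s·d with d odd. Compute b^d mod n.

821 − 1 = 820 = 2^2 · 205, so d = 205.
5^1 ≡ 5 (mod 821)
5^2 ≡ 5^2 = 25 ≡ 25 (mod 821)
5^4 ≡ 25^2 = 625 ≡ 625 (mod 821)
5^8 ≡ 625^2 = 390625 ≡ 650 (mod 821)
5^16 ≡ 650^2 = 422500 ≡ 506 (mod 821)
5^32 ≡ 506^2 = 256036 ≡ 705 (mod 821)
5^64 ≡ 705^2 = 497025 ≡ 320 (mod 821)
5^128 ≡ 320^2 = 102400 ≡ 596 (mod 821)
205 = 128 + 64 + 8 + 4 + 1 in binary powers of 2.
So 5^205 ≡ 596 · 320 · 650 · 625 · 5 ≡ 820 (mod 821).
Since 5^d ≡ 820 (mod 821), base 5 does not prove 821 composite.

820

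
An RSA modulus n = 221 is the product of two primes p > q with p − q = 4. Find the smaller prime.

Since p = q + 4, we have 221 = q(q + 4), so q² + 4q − 221 = 0.
Discriminant: 4² + 4·221 = 16 + 884 = 900; √900 = 30.
q = (−4 + 30)/2 = 13, and p = q + 4 = 17.
Check: 13 · 17 = 221.

13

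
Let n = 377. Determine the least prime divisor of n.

377 is odd.
Digit sum 17, not divisible by 3.
Ends in 7: not divisible by 5.
7: 377 = 7·53 + 6
11: 377 = 11·34 + 3
13: 377 = 13·29

13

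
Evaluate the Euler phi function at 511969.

489600

Factor: 511969 = 37 · 101 · 137.
φ(511969) = (37−1) · (101−1) · (137−1) = 36 · 100 · 136 = 489600.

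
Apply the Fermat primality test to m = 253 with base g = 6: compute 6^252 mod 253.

6^1 ≡ 6 (mod 253)
6^2 ≡ 6^2 = 36 ≡ 36 (mod 253)
6^4 ≡ 36^2 = 1296 ≡ 31 (mod 253)
6^8 ≡ 31^2 = 961 ≡ 202 (mod 253)
6^16 ≡ 202^2 = 40804 ≡ 71 (mod 253)
6^32 ≡ 71^2 = 5041 ≡ 234 (mod 253)
6^64 ≡ 234^2 = 54756 ≡ 108 (mod 253)
6^128 ≡ 108^2 = 11664 ≡ 26 (mod 253)
252 = 128 + 64 + 32 + 16 + 8 + 4 in binary powers of 2.
So 6^252 ≡ 26 · 108 · 234 · 71 · 202 · 31 ≡ 234 (mod 253).
Since 234 ≠ 1, base 6 is a Fermat witness: 253 is composite.

234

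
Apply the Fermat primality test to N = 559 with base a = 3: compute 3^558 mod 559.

391

3^1 ≡ 3 (mod 559)
3^2 ≡ 3^2 = 9 ≡ 9 (mod 559)
3^4 ≡ 9^2 = 81 ≡ 81 (mod 559)
3^8 ≡ 81^2 = 6561 ≡ 412 (mod 559)
3^16 ≡ 412^2 = 169744 ≡ 367 (mod 559)
3^32 ≡ 367^2 = 134689 ≡ 529 (mod 559)
3^64 ≡ 529^2 = 279841 ≡ 341 (mod 559)
3^128 ≡ 341^2 = 116281 ≡ 9 (mod 559)
3^256 ≡ 9^2 = 81 ≡ 81 (mod 559)
3^512 ≡ 81^2 = 6561 ≡ 412 (mod 559)
558 = 512 + 32 + 8 + 4 + 2 in binary powers of 2.
So 3^558 ≡ 412 · 529 · 412 · 81 · 9 ≡ 391 (mod 559).
Since 391 ≠ 1, base 3 is a Fermat witness: 559 is composite.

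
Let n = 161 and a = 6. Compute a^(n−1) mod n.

6^1 ≡ 6 (mod 161)
6^2 ≡ 6^2 = 36 ≡ 36 (mod 161)
6^4 ≡ 36^2 = 1296 ≡ 8 (mod 161)
6^8 ≡ 8^2 = 64 ≡ 64 (mod 161)
6^16 ≡ 64^2 = 4096 ≡ 71 (mod 161)
6^32 ≡ 71^2 = 5041 ≡ 50 (mod 161)
6^64 ≡ 50^2 = 2500 ≡ 85 (mod 161)
6^128 ≡ 85^2 = 7225 ≡ 141 (mod 161)
160 = 128 + 32 in binary powers of 2.
So 6^160 ≡ 141 · 50 ≡ 127 (mod 161).
Since 127 ≠ 1, base 6 is a Fermat witness: 161 is composite.

127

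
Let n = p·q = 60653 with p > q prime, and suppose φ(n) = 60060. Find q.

φ(n) = (p−1)(q−1) = n − (p+q) + 1, so p + q = 60653 − 60060 + 1 = 594.
p and q are the roots of t² − 594t + 60653 = 0.
Discriminant: 594² − 4·60653 = 352836 − 242612 = 110224; √110224 = 332.
q = (594 − 332)/2 = 131, p = (594 + 332)/2 = 463.
Check: 131 · 463 = 60653.

131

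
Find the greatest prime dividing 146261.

67

146261 = 37 · 3953
3953 = 59 · 67
67 is prime.
So 146261 = 37 · 59 · 67; the largest prime factor is 67.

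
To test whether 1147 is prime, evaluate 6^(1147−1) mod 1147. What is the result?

776

6^1 ≡ 6 (mod 1147)
6^2 ≡ 6^2 = 36 ≡ 36 (mod 1147)
6^4 ≡ 36^2 = 1296 ≡ 149 (mod 1147)
6^8 ≡ 149^2 = 22201 ≡ 408 (mod 1147)
6^16 ≡ 408^2 = 166464 ≡ 149 (mod 1147)
6^32 ≡ 149^2 = 22201 ≡ 408 (mod 1147)
6^64 ≡ 408^2 = 166464 ≡ 149 (mod 1147)
6^128 ≡ 149^2 = 22201 ≡ 408 (mod 1147)
6^256 ≡ 408^2 = 166464 ≡ 149 (mod 1147)
6^512 ≡ 149^2 = 22201 ≡ 408 (mod 1147)
6^1024 ≡ 408^2 = 166464 ≡ 149 (mod 1147)
1146 = 1024 + 64 + 32 + 16 + 8 + 2 in binary powers of 2.
So 6^1146 ≡ 149 · 149 · 408 · 149 · 408 · 36 ≡ 776 (mod 1147).
Since 776 ≠ 1, base 6 is a Fermat witness: 1147 is composite.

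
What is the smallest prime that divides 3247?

17

3247 is odd.
Digit sum 16, not divisible by 3.
Ends in 7: not divisible by 5.
7: 3247 = 7·463 + 6
11: 3247 = 11·295 + 2
13: 3247 = 13·249 + 10
17: 3247 = 17·191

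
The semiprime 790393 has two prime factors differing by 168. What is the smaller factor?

Since p = q + 168, we have 790393 = q(q + 168), so q² + 168q − 790393 = 0.
Discriminant: 168² + 4·790393 = 28224 + 3161572 = 3189796; √3189796 = 1786.
q = (−168 + 1786)/2 = 809, and p = q + 168 = 977.
Check: 809 · 977 = 790393.

809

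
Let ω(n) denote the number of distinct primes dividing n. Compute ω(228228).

6

228228 = 2^2 · 57057
57057 = 3 · 19019
19019 = 7 · 2717
2717 = 11 · 247
247 = 13 · 19
228228 = 2^2 · 3 · 7 · 11 · 13 · 19, which has 6 distinct prime factors.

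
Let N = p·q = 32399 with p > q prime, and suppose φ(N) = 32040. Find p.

φ(n) = (p−1)(q−1) = n − (p+q) + 1, so p + q = 32399 − 32040 + 1 = 360.
p and q are the roots of t² − 360t + 32399 = 0.
Discriminant: 360² − 4·32399 = 129600 − 129596 = 4; √4 = 2.
q = (360 − 2)/2 = 179, p = (360 + 2)/2 = 181.
Check: 179 · 181 = 32399.

181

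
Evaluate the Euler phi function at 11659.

Factor: 11659 = 89 · 131.
φ(11659) = (89−1) · (131−1) = 88 · 130 = 11440.

11440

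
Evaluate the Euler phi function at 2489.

Factor: 2489 = 19 · 131.
φ(2489) = (19−1) · (131−1) = 18 · 130 = 2340.

2340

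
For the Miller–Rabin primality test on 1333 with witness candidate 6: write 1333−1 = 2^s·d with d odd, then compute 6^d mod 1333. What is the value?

216

1333 − 1 = 1332 = 2^2 · 333, so d = 333.
6^1 ≡ 6 (mod 1333)
6^2 ≡ 6^2 = 36 ≡ 36 (mod 1333)
6^4 ≡ 36^2 = 1296 ≡ 1296 (mod 1333)
6^8 ≡ 1296^2 = 1679616 ≡ 36 (mod 1333)
6^16 ≡ 36^2 = 1296 ≡ 1296 (mod 1333)
6^32 ≡ 1296^2 = 1679616 ≡ 36 (mod 1333)
6^64 ≡ 36^2 = 1296 ≡ 1296 (mod 1333)
6^128 ≡ 1296^2 = 1679616 ≡ 36 (mod 1333)
6^256 ≡ 36^2 = 1296 ≡ 1296 (mod 1333)
333 = 256 + 64 + 8 + 4 + 1 in binary powers of 2.
So 6^333 ≡ 1296 · 1296 · 36 · 1296 · 6 ≡ 216 (mod 1333).
Squaring chain: 216 → 1; never reaches −1, so base 6 is a Miller–Rabin witness that 1333 is composite.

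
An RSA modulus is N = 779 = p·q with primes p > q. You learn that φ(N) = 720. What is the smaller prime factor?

19

φ(n) = (p−1)(q−1) = n − (p+q) + 1, so p + q = 779 − 720 + 1 = 60.
p and q are the roots of t² − 60t + 779 = 0.
Discriminant: 60² − 4·779 = 3600 − 3116 = 484; √484 = 22.
q = (60 − 22)/2 = 19, p = (60 + 22)/2 = 41.
Check: 19 · 41 = 779.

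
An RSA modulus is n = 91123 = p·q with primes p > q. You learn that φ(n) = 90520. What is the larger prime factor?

311

φ(n) = (p−1)(q−1) = n − (p+q) + 1, so p + q = 91123 − 90520 + 1 = 604.
p and q are the roots of t² − 604t + 91123 = 0.
Discriminant: 604² − 4·91123 = 364816 − 364492 = 324; √324 = 18.
q = (604 − 18)/2 = 293, p = (604 + 18)/2 = 311.
Check: 293 · 311 = 91123.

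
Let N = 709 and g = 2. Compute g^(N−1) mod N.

1

2^1 ≡ 2 (mod 709)
2^2 ≡ 2^2 = 4 ≡ 4 (mod 709)
2^4 ≡ 4^2 = 16 ≡ 16 (mod 709)
2^8 ≡ 16^2 = 256 ≡ 256 (mod 709)
2^16 ≡ 256^2 = 65536 ≡ 308 (mod 709)
2^32 ≡ 308^2 = 94864 ≡ 567 (mod 709)
2^64 ≡ 567^2 = 321489 ≡ 312 (mod 709)
2^128 ≡ 312^2 = 97344 ≡ 211 (mod 709)
2^256 ≡ 211^2 = 44521 ≡ 563 (mod 709)
2^512 ≡ 563^2 = 316969 ≡ 46 (mod 709)
708 = 512 + 128 + 64 + 4 in binary powers of 2.
So 2^708 ≡ 46 · 211 · 312 · 16 ≡ 1 (mod 709).
Since the result is 1, base 2 gives no evidence that 709 is composite.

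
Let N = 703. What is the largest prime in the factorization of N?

703 = 19 · 37
37 is prime.
So 703 = 19 · 37; the largest prime factor is 37.

37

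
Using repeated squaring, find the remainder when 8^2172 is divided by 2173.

346

8^1 ≡ 8 (mod 2173)
8^2 ≡ 8^2 = 64 ≡ 64 (mod 2173)
8^4 ≡ 64^2 = 4096 ≡ 1923 (mod 2173)
8^8 ≡ 1923^2 = 3697929 ≡ 1656 (mod 2173)
8^16 ≡ 1656^2 = 2742336 ≡ 10 (mod 2173)
8^32 ≡ 10^2 = 100 ≡ 100 (mod 2173)
8^64 ≡ 100^2 = 10000 ≡ 1308 (mod 2173)
8^128 ≡ 1308^2 = 1710864 ≡ 713 (mod 2173)
8^256 ≡ 713^2 = 508369 ≡ 2060 (mod 2173)
8^512 ≡ 2060^2 = 4243600 ≡ 1904 (mod 2173)
8^1024 ≡ 1904^2 = 3625216 ≡ 652 (mod 2173)
8^2048 ≡ 652^2 = 425104 ≡ 1369 (mod 2173)
2172 = 2048 + 64 + 32 + 16 + 8 + 4 in binary powers of 2.
So 8^2172 ≡ 1369 · 1308 · 100 · 10 · 1656 · 1923 ≡ 346 (mod 2173).
Since 346 ≠ 1, base 8 is a Fermat witness: 2173 is composite.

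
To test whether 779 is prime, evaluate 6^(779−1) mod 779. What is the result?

156

6^1 ≡ 6 (mod 779)
6^2 ≡ 6^2 = 36 ≡ 36 (mod 779)
6^4 ≡ 36^2 = 1296 ≡ 517 (mod 779)
6^8 ≡ 517^2 = 267289 ≡ 92 (mod 779)
6^16 ≡ 92^2 = 8464 ≡ 674 (mod 779)
6^32 ≡ 674^2 = 454276 ≡ 119 (mod 779)
6^64 ≡ 119^2 = 14161 ≡ 139 (mod 779)
6^128 ≡ 139^2 = 19321 ≡ 625 (mod 779)
6^256 ≡ 625^2 = 390625 ≡ 346 (mod 779)
6^512 ≡ 346^2 = 119716 ≡ 529 (mod 779)
778 = 512 + 256 + 8 + 2 in binary powers of 2.
So 6^778 ≡ 529 · 346 · 92 · 36 ≡ 156 (mod 779).
Since 156 ≠ 1, base 6 is a Fermat witness: 779 is composite.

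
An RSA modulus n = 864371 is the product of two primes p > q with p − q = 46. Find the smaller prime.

Since p = q + 46, we have 864371 = q(q + 46), so q² + 46q − 864371 = 0.
Discriminant: 46² + 4·864371 = 2116 + 3457484 = 3459600; √3459600 = 1860.
q = (−46 + 1860)/2 = 907, and p = q + 46 = 953.
Check: 907 · 953 = 864371.

907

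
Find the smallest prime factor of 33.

33 is odd.
Digit sum 6, divisible by 3.

3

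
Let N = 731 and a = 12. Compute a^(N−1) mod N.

196

12^1 ≡ 12 (mod 731)
12^2 ≡ 12^2 = 144 ≡ 144 (mod 731)
12^4 ≡ 144^2 = 20736 ≡ 268 (mod 731)
12^8 ≡ 268^2 = 71824 ≡ 186 (mod 731)
12^16 ≡ 186^2 = 34596 ≡ 239 (mod 731)
12^32 ≡ 239^2 = 57121 ≡ 103 (mod 731)
12^64 ≡ 103^2 = 10609 ≡ 375 (mod 731)
12^128 ≡ 375^2 = 140625 ≡ 273 (mod 731)
12^256 ≡ 273^2 = 74529 ≡ 698 (mod 731)
12^512 ≡ 698^2 = 487204 ≡ 358 (mod 731)
730 = 512 + 128 + 64 + 16 + 8 + 2 in binary powers of 2.
So 12^730 ≡ 358 · 273 · 375 · 239 · 186 · 144 ≡ 196 (mod 731).
Since 196 ≠ 1, base 12 is a Fermat witness: 731 is composite.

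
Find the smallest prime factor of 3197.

3197 is odd.
Digit sum 20, not divisible by 3.
Ends in 7: not divisible by 5.
7: 3197 = 7·456 + 5
11: 3197 = 11·290 + 7
13: 3197 = 13·245 + 12
17: 3197 = 17·188 + 1
19: 3197 = 19·168 + 5
23: 3197 = 23·139

23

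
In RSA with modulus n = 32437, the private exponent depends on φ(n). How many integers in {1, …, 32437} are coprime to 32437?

Factor: 32437 = 163 · 199.
φ(32437) = (163−1) · (199−1) = 162 · 198 = 32076.

32076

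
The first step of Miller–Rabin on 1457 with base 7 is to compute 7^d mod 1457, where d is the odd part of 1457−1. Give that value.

1457 − 1 = 1456 = 2^4 · 91, so d = 91.
7^1 ≡ 7 (mod 1457)
7^2 ≡ 7^2 = 49 ≡ 49 (mod 1457)
7^4 ≡ 49^2 = 2401 ≡ 944 (mod 1457)
7^8 ≡ 944^2 = 891136 ≡ 909 (mod 1457)
7^16 ≡ 909^2 = 826281 ≡ 162 (mod 1457)
7^32 ≡ 162^2 = 26244 ≡ 18 (mod 1457)
7^64 ≡ 18^2 = 324 ≡ 324 (mod 1457)
91 = 64 + 16 + 8 + 2 + 1 in binary powers of 2.
So 7^91 ≡ 324 · 162 · 909 · 49 · 7 ≡ 1061 (mod 1457).
Squaring chain: 1061 → 917 → 200 → 661; never reaches −1, so base 7 is a Miller–Rabin witness that 1457 is composite.

1061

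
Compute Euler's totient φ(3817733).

Factor: 3817733 = 131 · 151 · 193.
φ(3817733) = (131−1) · (151−1) · (193−1) = 130 · 150 · 192 = 3744000.

3744000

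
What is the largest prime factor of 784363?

43

784363 = 17 · 46139
46139 = 29 · 1591
1591 = 37 · 43
43 is prime.
So 784363 = 17 · 29 · 37 · 43; the largest prime factor is 43.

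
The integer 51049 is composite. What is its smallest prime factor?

51049 is odd.
Digit sum 19, not divisible by 3.
Ends in 9: not divisible by 5.
7: 51049 = 7·7292 + 5
11: 51049 = 11·4640 + 9
13: 51049 = 13·3926 + 11
17: 51049 = 17·3002 + 15
19: 51049 = 19·2686 + 15
23: 51049 = 23·2219 + 12
29: 51049 = 29·1760 + 9
31: 51049 = 31·1646 + 23
37: 51049 = 37·1379 + 26
41: 51049 = 41·1245 + 4
43: 51049 = 43·1187 + 8
47: 51049 = 47·1086 + 7
53: 51049 = 53·963 + 10
59: 51049 = 59·865 + 14
61: 51049 = 61·836 + 53
67: 51049 = 67·761 + 62
71: 51049 = 71·719

71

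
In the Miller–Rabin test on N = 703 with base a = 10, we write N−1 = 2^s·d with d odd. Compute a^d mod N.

75

703 − 1 = 702 = 2^1 · 351, so d = 351.
10^1 ≡ 10 (mod 703)
10^2 ≡ 10^2 = 100 ≡ 100 (mod 703)
10^4 ≡ 100^2 = 10000 ≡ 158 (mod 703)
10^8 ≡ 158^2 = 24964 ≡ 359 (mod 703)
10^16 ≡ 359^2 = 128881 ≡ 232 (mod 703)
10^32 ≡ 232^2 = 53824 ≡ 396 (mod 703)
10^64 ≡ 396^2 = 156816 ≡ 47 (mod 703)
10^128 ≡ 47^2 = 2209 ≡ 100 (mod 703)
10^256 ≡ 100^2 = 10000 ≡ 158 (mod 703)
351 = 256 + 64 + 16 + 8 + 4 + 2 + 1 in binary powers of 2.
So 10^351 ≡ 158 · 47 · 232 · 359 · 158 · 100 · 10 ≡ 75 (mod 703).
Squaring chain: 75; never reaches −1, so base 10 is a Miller–Rabin witness that 703 is composite.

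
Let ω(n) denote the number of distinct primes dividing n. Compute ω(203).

2

203 = 7 · 29
203 = 7 · 29, which has 2 distinct prime factors.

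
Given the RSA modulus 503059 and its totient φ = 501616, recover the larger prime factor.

857

φ(n) = (p−1)(q−1) = n − (p+q) + 1, so p + q = 503059 − 501616 + 1 = 1444.
p and q are the roots of t² − 1444t + 503059 = 0.
Discriminant: 1444² − 4·503059 = 2085136 − 2012236 = 72900; √72900 = 270.
q = (1444 − 270)/2 = 587, p = (1444 + 270)/2 = 857.
Check: 587 · 857 = 503059.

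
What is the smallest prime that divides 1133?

1133 is odd.
Digit sum 8, not divisible by 3.
Ends in 3: not divisible by 5.
7: 1133 = 7·161 + 6
11: 1133 = 11·103

11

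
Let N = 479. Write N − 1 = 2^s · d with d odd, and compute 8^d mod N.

479 − 1 = 478 = 2^1 · 239, so d = 239.
8^1 ≡ 8 (mod 479)
8^2 ≡ 8^2 = 64 ≡ 64 (mod 479)
8^4 ≡ 64^2 = 4096 ≡ 264 (mod 479)
8^8 ≡ 264^2 = 69696 ≡ 241 (mod 479)
8^16 ≡ 241^2 = 58081 ≡ 122 (mod 479)
8^32 ≡ 122^2 = 14884 ≡ 35 (mod 479)
8^64 ≡ 35^2 = 1225 ≡ 267 (mod 479)
8^128 ≡ 267^2 = 71289 ≡ 397 (mod 479)
239 = 128 + 64 + 32 + 8 + 4 + 2 + 1 in binary powers of 2.
So 8^239 ≡ 397 · 267 · 35 · 241 · 264 · 64 · 8 ≡ 1 (mod 479).
Since 8^d ≡ 1 (mod 479), base 8 does not prove 479 composite.

1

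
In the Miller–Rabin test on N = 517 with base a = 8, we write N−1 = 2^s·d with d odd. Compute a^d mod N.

238

517 − 1 = 516 = 2^2 · 129, so d = 129.
8^1 ≡ 8 (mod 517)
8^2 ≡ 8^2 = 64 ≡ 64 (mod 517)
8^4 ≡ 64^2 = 4096 ≡ 477 (mod 517)
8^8 ≡ 477^2 = 227529 ≡ 49 (mod 517)
8^16 ≡ 49^2 = 2401 ≡ 333 (mod 517)
8^32 ≡ 333^2 = 110889 ≡ 251 (mod 517)
8^64 ≡ 251^2 = 63001 ≡ 444 (mod 517)
8^128 ≡ 444^2 = 197136 ≡ 159 (mod 517)
129 = 128 + 1 in binary powers of 2.
So 8^129 ≡ 159 · 8 ≡ 238 (mod 517).
Squaring chain: 238 → 291; never reaches −1, so base 8 is a Miller–Rabin witness that 517 is composite.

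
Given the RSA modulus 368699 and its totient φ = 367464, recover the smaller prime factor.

503

φ(n) = (p−1)(q−1) = n − (p+q) + 1, so p + q = 368699 − 367464 + 1 = 1236.
p and q are the roots of t² − 1236t + 368699 = 0.
Discriminant: 1236² − 4·368699 = 1527696 − 1474796 = 52900; √52900 = 230.
q = (1236 − 230)/2 = 503, p = (1236 + 230)/2 = 733.
Check: 503 · 733 = 368699.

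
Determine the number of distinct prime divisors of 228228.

228228 = 2^2 · 57057
57057 = 3 · 19019
19019 = 7 · 2717
2717 = 11 · 247
247 = 13 · 19
228228 = 2^2 · 3 · 7 · 11 · 13 · 19, which has 6 distinct prime factors.

6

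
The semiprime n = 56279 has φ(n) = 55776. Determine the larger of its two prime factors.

337

φ(n) = (p−1)(q−1) = n − (p+q) + 1, so p + q = 56279 − 55776 + 1 = 504.
p and q are the roots of t² − 504t + 56279 = 0.
Discriminant: 504² − 4·56279 = 254016 − 225116 = 28900; √28900 = 170.
q = (504 − 170)/2 = 167, p = (504 + 170)/2 = 337.
Check: 167 · 337 = 56279.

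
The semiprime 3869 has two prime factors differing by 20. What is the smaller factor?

53

Since p = q + 20, we have 3869 = q(q + 20), so q² + 20q − 3869 = 0.
Discriminant: 20² + 4·3869 = 400 + 15476 = 15876; √15876 = 126.
q = (−20 + 126)/2 = 53, and p = q + 20 = 73.
Check: 53 · 73 = 3869.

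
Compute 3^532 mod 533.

81

3^1 ≡ 3 (mod 533)
3^2 ≡ 3^2 = 9 ≡ 9 (mod 533)
3^4 ≡ 9^2 = 81 ≡ 81 (mod 533)
3^8 ≡ 81^2 = 6561 ≡ 165 (mod 533)
3^16 ≡ 165^2 = 27225 ≡ 42 (mod 533)
3^32 ≡ 42^2 = 1764 ≡ 165 (mod 533)
3^64 ≡ 165^2 = 27225 ≡ 42 (mod 533)
3^128 ≡ 42^2 = 1764 ≡ 165 (mod 533)
3^256 ≡ 165^2 = 27225 ≡ 42 (mod 533)
3^512 ≡ 42^2 = 1764 ≡ 165 (mod 533)
532 = 512 + 16 + 4 in binary powers of 2.
So 3^532 ≡ 165 · 42 · 81 ≡ 81 (mod 533).
Since 81 ≠ 1, base 3 is a Fermat witness: 533 is composite.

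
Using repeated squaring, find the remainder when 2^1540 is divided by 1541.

1243

2^1 ≡ 2 (mod 1541)
2^2 ≡ 2^2 = 4 ≡ 4 (mod 1541)
2^4 ≡ 4^2 = 16 ≡ 16 (mod 1541)
2^8 ≡ 16^2 = 256 ≡ 256 (mod 1541)
2^16 ≡ 256^2 = 65536 ≡ 814 (mod 1541)
2^32 ≡ 814^2 = 662596 ≡ 1507 (mod 1541)
2^64 ≡ 1507^2 = 2271049 ≡ 1156 (mod 1541)
2^128 ≡ 1156^2 = 1336336 ≡ 289 (mod 1541)
2^256 ≡ 289^2 = 83521 ≡ 307 (mod 1541)
2^512 ≡ 307^2 = 94249 ≡ 248 (mod 1541)
2^1024 ≡ 248^2 = 61504 ≡ 1405 (mod 1541)
1540 = 1024 + 512 + 4 in binary powers of 2.
So 2^1540 ≡ 1405 · 248 · 16 ≡ 1243 (mod 1541).
Since 1243 ≠ 1, base 2 is a Fermat witness: 1541 is composite.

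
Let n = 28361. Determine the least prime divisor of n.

79

28361 is odd.
Digit sum 20, not divisible by 3.
Ends in 1: not divisible by 5.
7: 28361 = 7·4051 + 4
11: 28361 = 11·2578 + 3
13: 28361 = 13·2181 + 8
17: 28361 = 17·1668 + 5
19: 28361 = 19·1492 + 13
23: 28361 = 23·1233 + 2
29: 28361 = 29·977 + 28
31: 28361 = 31·914 + 27
37: 28361 = 37·766 + 19
41: 28361 = 41·691 + 30
43: 28361 = 43·659 + 24
47: 28361 = 47·603 + 20
53: 28361 = 53·535 + 6
59: 28361 = 59·480 + 41
61: 28361 = 61·464 + 57
67: 28361 = 67·423 + 20
71: 28361 = 71·399 + 32
73: 28361 = 73·388 + 37
79: 28361 = 79·359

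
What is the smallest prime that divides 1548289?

1548289 is odd.
Digit sum 37, not divisible by 3.
Ends in 9: not divisible by 5.
7: 1548289 = 7·221184 + 1
11: 1548289 = 11·140753 + 6
13: 1548289 = 13·119099 + 2
17: 1548289 = 17·91075 + 14
19: 1548289 = 19·81488 + 17
23: 1548289 = 23·67316 + 21
29: 1548289 = 29·53389 + 8
31: 1548289 = 31·49944 + 25
37: 1548289 = 37·41845 + 24
41: 1548289 = 41·37763 + 6
43: 1548289 = 43·36006 + 31
47: 1548289 = 47·32942 + 15
53: 1548289 = 53·29213

53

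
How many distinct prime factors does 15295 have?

15295 = 5 · 3059
3059 = 7 · 437
437 = 19 · 23
15295 = 5 · 7 · 19 · 23, which has 4 distinct prime factors.

4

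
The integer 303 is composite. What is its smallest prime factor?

3

303 is odd.
Digit sum 6, divisible by 3.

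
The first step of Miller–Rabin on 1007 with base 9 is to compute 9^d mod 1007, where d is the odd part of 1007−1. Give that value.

188

1007 − 1 = 1006 = 2^1 · 503, so d = 503.
9^1 ≡ 9 (mod 1007)
9^2 ≡ 9^2 = 81 ≡ 81 (mod 1007)
9^4 ≡ 81^2 = 6561 ≡ 519 (mod 1007)
9^8 ≡ 519^2 = 269361 ≡ 492 (mod 1007)
9^16 ≡ 492^2 = 242064 ≡ 384 (mod 1007)
9^32 ≡ 384^2 = 147456 ≡ 434 (mod 1007)
9^64 ≡ 434^2 = 188356 ≡ 47 (mod 1007)
9^128 ≡ 47^2 = 2209 ≡ 195 (mod 1007)
9^256 ≡ 195^2 = 38025 ≡ 766 (mod 1007)
503 = 256 + 128 + 64 + 32 + 16 + 4 + 2 + 1 in binary powers of 2.
So 9^503 ≡ 766 · 195 · 47 · 434 · 384 · 519 · 81 · 9 ≡ 188 (mod 1007).
Squaring chain: 188; never reaches −1, so base 9 is a Miller–Rabin witness that 1007 is composite.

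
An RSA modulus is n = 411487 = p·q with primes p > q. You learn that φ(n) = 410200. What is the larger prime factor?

701

φ(n) = (p−1)(q−1) = n − (p+q) + 1, so p + q = 411487 − 410200 + 1 = 1288.
p and q are the roots of t² − 1288t + 411487 = 0.
Discriminant: 1288² − 4·411487 = 1658944 − 1645948 = 12996; √12996 = 114.
q = (1288 − 114)/2 = 587, p = (1288 + 114)/2 = 701.
Check: 587 · 701 = 411487.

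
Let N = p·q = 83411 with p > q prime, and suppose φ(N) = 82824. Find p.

349

φ(n) = (p−1)(q−1) = n − (p+q) + 1, so p + q = 83411 − 82824 + 1 = 588.
p and q are the roots of t² − 588t + 83411 = 0.
Discriminant: 588² − 4·83411 = 345744 − 333644 = 12100; √12100 = 110.
q = (588 − 110)/2 = 239, p = (588 + 110)/2 = 349.
Check: 239 · 349 = 83411.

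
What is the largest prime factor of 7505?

79

7505 = 5 · 1501
1501 = 19 · 79
79 is prime.
So 7505 = 5 · 19 · 79; the largest prime factor is 79.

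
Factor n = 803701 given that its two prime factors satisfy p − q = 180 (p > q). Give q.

811

Since p = q + 180, we have 803701 = q(q + 180), so q² + 180q − 803701 = 0.
Discriminant: 180² + 4·803701 = 32400 + 3214804 = 3247204; √3247204 = 1802.
q = (−180 + 1802)/2 = 811, and p = q + 180 = 991.
Check: 811 · 991 = 803701.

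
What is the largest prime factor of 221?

221 = 13 · 17
17 is prime.
So 221 = 13 · 17; the largest prime factor is 17.

17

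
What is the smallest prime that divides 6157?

6157 is odd.
Digit sum 19, not divisible by 3.
Ends in 7: not divisible by 5.
7: 6157 = 7·879 + 4
11: 6157 = 11·559 + 8
13: 6157 = 13·473 + 8
17: 6157 = 17·362 + 3
19: 6157 = 19·324 + 1
23: 6157 = 23·267 + 16
29: 6157 = 29·212 + 9
31: 6157 = 31·198 + 19
37: 6157 = 37·166 + 15
41: 6157 = 41·150 + 7
43: 6157 = 43·143 + 8
47: 6157 = 47·131

47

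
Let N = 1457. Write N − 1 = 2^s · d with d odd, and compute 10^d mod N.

785

1457 − 1 = 1456 = 2^4 · 91, so d = 91.
10^1 ≡ 10 (mod 1457)
10^2 ≡ 10^2 = 100 ≡ 100 (mod 1457)
10^4 ≡ 100^2 = 10000 ≡ 1258 (mod 1457)
10^8 ≡ 1258^2 = 1582564 ≡ 262 (mod 1457)
10^16 ≡ 262^2 = 68644 ≡ 165 (mod 1457)
10^32 ≡ 165^2 = 27225 ≡ 999 (mod 1457)
10^64 ≡ 999^2 = 998001 ≡ 1413 (mod 1457)
91 = 64 + 16 + 8 + 2 + 1 in binary powers of 2.
So 10^91 ≡ 1413 · 165 · 262 · 100 · 10 ≡ 785 (mod 1457).
Squaring chain: 785 → 1371 → 111 → 665; never reaches −1, so base 10 is a Miller–Rabin witness that 1457 is composite.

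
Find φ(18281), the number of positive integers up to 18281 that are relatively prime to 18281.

Factor: 18281 = 101 · 181.
φ(18281) = (101−1) · (181−1) = 100 · 180 = 18000.

18000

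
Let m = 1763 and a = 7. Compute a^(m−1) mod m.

1197

7^1 ≡ 7 (mod 1763)
7^2 ≡ 7^2 = 49 ≡ 49 (mod 1763)
7^4 ≡ 49^2 = 2401 ≡ 638 (mod 1763)
7^8 ≡ 638^2 = 407044 ≡ 1554 (mod 1763)
7^16 ≡ 1554^2 = 2414916 ≡ 1369 (mod 1763)
7^32 ≡ 1369^2 = 1874161 ≡ 92 (mod 1763)
7^64 ≡ 92^2 = 8464 ≡ 1412 (mod 1763)
7^128 ≡ 1412^2 = 1993744 ≡ 1554 (mod 1763)
7^256 ≡ 1554^2 = 2414916 ≡ 1369 (mod 1763)
7^512 ≡ 1369^2 = 1874161 ≡ 92 (mod 1763)
7^1024 ≡ 92^2 = 8464 ≡ 1412 (mod 1763)
1762 = 1024 + 512 + 128 + 64 + 32 + 2 in binary powers of 2.
So 7^1762 ≡ 1412 · 92 · 1554 · 1412 · 92 · 49 ≡ 1197 (mod 1763).
Since 1197 ≠ 1, base 7 is a Fermat witness: 1763 is composite.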